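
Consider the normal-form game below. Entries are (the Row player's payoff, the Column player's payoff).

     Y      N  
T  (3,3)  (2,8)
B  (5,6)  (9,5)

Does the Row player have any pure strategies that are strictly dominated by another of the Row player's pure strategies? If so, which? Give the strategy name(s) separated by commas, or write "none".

B strictly dominates T — Y: 5>3, N: 9>2.
B: no other strategy beats it everywhere (T at Y (5>3)).

T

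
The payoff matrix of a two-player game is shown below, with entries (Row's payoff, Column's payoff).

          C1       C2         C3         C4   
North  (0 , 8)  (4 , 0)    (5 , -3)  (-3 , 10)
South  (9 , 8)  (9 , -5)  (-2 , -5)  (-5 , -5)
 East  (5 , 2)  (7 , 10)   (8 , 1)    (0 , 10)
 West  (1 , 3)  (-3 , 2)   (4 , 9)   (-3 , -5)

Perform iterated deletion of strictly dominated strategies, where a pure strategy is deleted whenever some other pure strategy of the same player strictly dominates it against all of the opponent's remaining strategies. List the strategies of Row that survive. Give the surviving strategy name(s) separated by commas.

For Row, East strictly dominates North on the remaining columns (C1: 5>0, C2: 7>4, C3: 8>5, C4: 0>-3); eliminate North.
Row West is eliminated: East beats it against every remaining column (C1: 5>1, C2: 7>-3, C3: 8>4, C4: 0>-3).
Column C3 is eliminated: C1 beats it against every remaining row (South: 8>-5, East: 2>1).
Among the remaining strategies, none is strictly dominated by another pure strategy of the same player, so the elimination stops.
Surviving strategies — Row: {South, East}; Column: {C1, C2, C4}.

South, East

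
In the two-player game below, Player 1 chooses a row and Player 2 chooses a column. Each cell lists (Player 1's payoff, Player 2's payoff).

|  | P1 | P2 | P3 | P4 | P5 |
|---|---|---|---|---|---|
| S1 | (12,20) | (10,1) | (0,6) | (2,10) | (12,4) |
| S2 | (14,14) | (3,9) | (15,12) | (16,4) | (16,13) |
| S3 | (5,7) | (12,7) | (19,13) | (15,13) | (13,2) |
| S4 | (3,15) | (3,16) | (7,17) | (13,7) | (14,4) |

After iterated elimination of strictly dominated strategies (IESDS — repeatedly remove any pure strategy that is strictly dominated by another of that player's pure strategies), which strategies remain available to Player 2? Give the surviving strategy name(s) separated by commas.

For Player 2, P3 strictly dominates P2 on the remaining rows (S1: 6>1, S2: 12>9, S3: 13>7, S4: 17>16); eliminate P2.
Player 1's strategy S1 is strictly dominated by S2 (P1: 14>12, P3: 15>0, P4: 16>2, P5: 16>12) and is removed.
Row S4 is eliminated: S2 beats it against every remaining column (P1: 14>3, P3: 15>7, P4: 16>13, P5: 16>14).
Column P5 is eliminated: P1 beats it against every remaining row (S2: 14>13, S3: 7>2).
Among the remaining strategies, none is strictly dominated by another pure strategy of the same player, so the elimination stops.
Surviving strategies — Player 1: {S2, S3}; Player 2: {P1, P3, P4}.

P1, P3, P4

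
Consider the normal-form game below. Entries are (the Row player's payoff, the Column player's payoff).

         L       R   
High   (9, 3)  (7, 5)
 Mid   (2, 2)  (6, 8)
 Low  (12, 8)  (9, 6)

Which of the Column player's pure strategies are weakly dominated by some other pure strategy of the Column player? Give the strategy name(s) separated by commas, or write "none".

none

Nothing dominates L: R at Low (8>6).
Nothing dominates R: L at High (5>3).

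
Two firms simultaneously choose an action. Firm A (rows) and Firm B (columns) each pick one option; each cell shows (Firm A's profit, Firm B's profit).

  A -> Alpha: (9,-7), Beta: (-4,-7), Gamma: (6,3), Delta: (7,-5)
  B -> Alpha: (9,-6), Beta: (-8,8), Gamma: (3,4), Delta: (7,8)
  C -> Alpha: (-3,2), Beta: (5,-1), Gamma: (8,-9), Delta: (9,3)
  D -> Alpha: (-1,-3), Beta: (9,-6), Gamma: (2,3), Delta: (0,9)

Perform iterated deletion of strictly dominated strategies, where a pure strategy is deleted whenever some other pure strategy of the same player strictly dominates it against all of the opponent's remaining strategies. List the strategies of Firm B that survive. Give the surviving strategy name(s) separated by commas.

Delta

Firm B's strategy Alpha is strictly dominated by Delta (A: -5>-7, B: 8>-6, C: 3>2, D: 9>-3) and is removed.
Row A is eliminated: C beats it against every remaining column (Beta: 5>-4, Gamma: 8>6, Delta: 9>7).
For Firm A, C strictly dominates B on the remaining columns (Beta: 5>-8, Gamma: 8>3, Delta: 9>7); eliminate B.
For Firm B, Delta strictly dominates Beta on the remaining rows (C: 3>-1, D: 9>-6); eliminate Beta.
Firm A's strategy D is strictly dominated by C (Gamma: 8>2, Delta: 9>0) and is removed.
For Firm B, Delta strictly dominates Gamma on the remaining rows (C: 3>-9); eliminate Gamma.
Among the remaining strategies, none is strictly dominated by another pure strategy of the same player, so the elimination stops.
Surviving strategies — Firm A: {C}; Firm B: {Delta}.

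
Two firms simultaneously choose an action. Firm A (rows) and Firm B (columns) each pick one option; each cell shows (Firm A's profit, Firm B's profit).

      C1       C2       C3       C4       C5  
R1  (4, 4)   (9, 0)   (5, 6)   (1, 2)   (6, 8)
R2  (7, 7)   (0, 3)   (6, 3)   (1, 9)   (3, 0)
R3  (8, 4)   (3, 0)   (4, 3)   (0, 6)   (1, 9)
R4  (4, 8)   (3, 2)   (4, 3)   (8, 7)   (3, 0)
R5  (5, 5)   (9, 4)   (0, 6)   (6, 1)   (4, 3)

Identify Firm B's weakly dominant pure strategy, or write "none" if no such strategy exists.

none

C1 fails to dominate C3 at R1 (4<6).
C2 fails to dominate C1 at R1 (0<4).
C3 fails to dominate C1 at R2 (3<7).
C4 fails to dominate C1 at R1 (2<4).
C5 fails to dominate C1 at R2 (0<7).
No single strategy dominates all the others.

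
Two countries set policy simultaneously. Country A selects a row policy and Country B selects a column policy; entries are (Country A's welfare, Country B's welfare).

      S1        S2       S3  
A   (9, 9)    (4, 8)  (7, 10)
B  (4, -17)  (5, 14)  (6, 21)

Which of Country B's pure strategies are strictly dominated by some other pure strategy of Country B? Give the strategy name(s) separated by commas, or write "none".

S1, S2

S1 is strictly dominated by S3 (A: 10>9, B: 21>-17).
S3 strictly dominates S2 — A: 10>8, B: 21>14.
Nothing dominates S3: S1 at A (10>9); S2 at A (10>8).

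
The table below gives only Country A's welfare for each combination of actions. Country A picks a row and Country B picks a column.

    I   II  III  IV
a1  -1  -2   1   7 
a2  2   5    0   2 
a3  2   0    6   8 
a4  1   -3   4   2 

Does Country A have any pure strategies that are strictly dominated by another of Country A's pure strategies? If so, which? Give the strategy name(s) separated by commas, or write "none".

a1, a4

a3 strictly dominates a1 — I: 2>-1, II: 0>-2, III: 6>1, IV: 8>7.
Nothing dominates a2: a1 at I (2>-1); a3 at I (2=2); a4 at I (2>1).
a3 is not dominated — it holds its own against a1 at I (2>-1); a2 at I (2=2); a4 at I (2>1).
a3 strictly dominates a4 — I: 2>1, II: 0>-3, III: 6>4, IV: 8>2.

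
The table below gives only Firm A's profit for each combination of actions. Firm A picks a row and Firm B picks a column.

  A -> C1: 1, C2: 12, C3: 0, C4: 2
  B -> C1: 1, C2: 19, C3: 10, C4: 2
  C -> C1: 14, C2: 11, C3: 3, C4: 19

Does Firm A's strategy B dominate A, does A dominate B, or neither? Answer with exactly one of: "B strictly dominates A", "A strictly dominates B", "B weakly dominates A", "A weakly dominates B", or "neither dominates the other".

Compare B to A across every action of Firm B: C1: 1=1, C2: 19>12, C3: 10>0, C4: 2=2.
B is at least as good everywhere and strictly better somewhere (tied only at C1, C4), so B weakly but not strictly dominates A.

B weakly dominates A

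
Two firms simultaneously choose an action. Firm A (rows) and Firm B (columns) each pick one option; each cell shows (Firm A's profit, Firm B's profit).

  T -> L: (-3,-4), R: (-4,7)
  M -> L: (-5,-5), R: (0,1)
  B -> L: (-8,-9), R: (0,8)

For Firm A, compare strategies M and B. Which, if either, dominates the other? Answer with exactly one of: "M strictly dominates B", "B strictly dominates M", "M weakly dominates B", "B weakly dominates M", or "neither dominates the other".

Compare M to B across each choice by Firm B: L: -5>-8, R: 0=0.
M is at least as good everywhere and strictly better somewhere (tied only at R), so M weakly but not strictly dominates B.

M weakly dominates B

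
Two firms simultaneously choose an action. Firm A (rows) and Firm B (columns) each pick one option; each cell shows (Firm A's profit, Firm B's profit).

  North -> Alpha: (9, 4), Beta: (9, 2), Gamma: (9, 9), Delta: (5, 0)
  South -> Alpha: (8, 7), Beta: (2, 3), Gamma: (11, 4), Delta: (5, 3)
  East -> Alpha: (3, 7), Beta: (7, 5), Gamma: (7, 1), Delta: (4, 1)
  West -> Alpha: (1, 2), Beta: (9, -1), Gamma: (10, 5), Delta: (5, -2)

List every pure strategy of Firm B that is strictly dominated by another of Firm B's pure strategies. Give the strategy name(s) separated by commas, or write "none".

Alpha: no other strategy beats it everywhere (Beta at North (4>2); Gamma at South (7>4); Delta at North (4>0)).
Beta is strictly dominated by Alpha (North: 4>2, South: 7>3, East: 7>5, West: 2>-1).
Gamma is not dominated — it holds its own against Alpha at North (9>4); Beta at North (9>2); Delta at North (9>0).
Delta: dominated, since Alpha does at least as well everywhere (North: 4>0, South: 7>3, East: 7>1, West: 2>-2).

Beta, Delta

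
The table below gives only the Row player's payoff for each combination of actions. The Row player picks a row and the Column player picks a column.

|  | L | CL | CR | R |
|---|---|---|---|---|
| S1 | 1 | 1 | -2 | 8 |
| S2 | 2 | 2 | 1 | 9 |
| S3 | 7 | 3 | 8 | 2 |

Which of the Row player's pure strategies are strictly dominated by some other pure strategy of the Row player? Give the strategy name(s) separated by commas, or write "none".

S2 strictly dominates S1 — L: 2>1, CL: 2>1, CR: 1>-2, R: 9>8.
S2 is not dominated — it holds its own against S1 at L (2>1); S3 at R (9>2).
S3 is not dominated — it holds its own against S1 at L (7>1); S2 at L (7>2).

S1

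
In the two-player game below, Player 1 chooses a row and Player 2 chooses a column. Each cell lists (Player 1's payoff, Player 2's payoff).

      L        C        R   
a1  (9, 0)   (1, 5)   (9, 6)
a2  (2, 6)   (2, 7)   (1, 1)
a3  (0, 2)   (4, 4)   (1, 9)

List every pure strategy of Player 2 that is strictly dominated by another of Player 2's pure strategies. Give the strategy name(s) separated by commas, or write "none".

L

L is strictly dominated by C (a1: 5>0, a2: 7>6, a3: 4>2).
Nothing dominates C: L at a1 (5>0); R at a2 (7>1).
Nothing dominates R: L at a1 (6>0); C at a1 (6>5).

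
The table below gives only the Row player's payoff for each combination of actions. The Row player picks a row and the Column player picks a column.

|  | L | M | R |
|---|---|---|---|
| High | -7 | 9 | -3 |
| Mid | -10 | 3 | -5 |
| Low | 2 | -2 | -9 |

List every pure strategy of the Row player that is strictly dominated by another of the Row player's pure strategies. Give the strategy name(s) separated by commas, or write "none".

Nothing dominates High: Mid at L (-7>-10); Low at M (9>-2).
High strictly dominates Mid — L: -7>-10, M: 9>3, R: -3>-5.
Low is not dominated — it holds its own against High at L (2>-7); Mid at L (2>-10).

Mid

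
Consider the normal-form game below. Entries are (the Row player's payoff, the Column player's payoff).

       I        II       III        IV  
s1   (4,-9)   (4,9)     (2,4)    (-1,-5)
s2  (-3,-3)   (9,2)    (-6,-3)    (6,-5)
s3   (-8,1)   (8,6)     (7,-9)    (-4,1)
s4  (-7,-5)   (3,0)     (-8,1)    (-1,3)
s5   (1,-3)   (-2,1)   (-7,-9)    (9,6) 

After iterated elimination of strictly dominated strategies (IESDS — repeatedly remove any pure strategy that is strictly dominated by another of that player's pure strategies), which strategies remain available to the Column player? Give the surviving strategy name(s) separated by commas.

II, IV

Row s4 is eliminated: s2 beats it against every remaining column (I: -3>-7, II: 9>3, III: -6>-8, IV: 6>-1).
For the Column player, II strictly dominates I on the remaining rows (s1: 9>-9, s2: 2>-3, s3: 6>1, s5: 1>-3); eliminate I.
Column III is eliminated: II beats it against every remaining row (s1: 9>4, s2: 2>-3, s3: 6>-9, s5: 1>-9).
For the Row player, s2 strictly dominates s1 on the remaining columns (II: 9>4, IV: 6>-1); eliminate s1.
Row s3 is eliminated: s2 beats it against every remaining column (II: 9>8, IV: 6>-4).
Among the remaining strategies, none is strictly dominated by another pure strategy of the same player, so the elimination stops.
Surviving strategies — the Row player: {s2, s5}; the Column player: {II, IV}.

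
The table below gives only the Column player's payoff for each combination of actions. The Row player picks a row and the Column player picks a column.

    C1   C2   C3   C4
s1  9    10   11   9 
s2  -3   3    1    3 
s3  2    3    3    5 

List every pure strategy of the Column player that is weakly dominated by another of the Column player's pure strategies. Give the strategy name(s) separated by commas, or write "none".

C1

C1: dominated, since C2 does at least as well everywhere (s1: 10>9, s2: 3>-3, s3: 3>2).
C2: no other strategy beats it everywhere (C1 at s1 (10>9); C3 at s2 (3>1); C4 at s1 (10>9)).
Nothing dominates C3: C1 at s1 (11>9); C2 at s1 (11>10); C4 at s1 (11>9).
C4: no other strategy beats it everywhere (C1 at s2 (3>-3); C2 at s3 (5>3); C3 at s2 (3>1)).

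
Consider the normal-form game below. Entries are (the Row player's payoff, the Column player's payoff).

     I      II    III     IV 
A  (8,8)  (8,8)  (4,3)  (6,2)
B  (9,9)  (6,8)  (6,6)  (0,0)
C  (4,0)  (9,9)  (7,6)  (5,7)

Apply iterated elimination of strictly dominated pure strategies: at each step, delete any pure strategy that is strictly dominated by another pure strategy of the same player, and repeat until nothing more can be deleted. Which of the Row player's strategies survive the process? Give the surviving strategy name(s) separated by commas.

For the Column player, II strictly dominates III on the remaining rows (A: 8>3, B: 8>6, C: 9>6); eliminate III.
Column IV is eliminated: II beats it against every remaining row (A: 8>2, B: 8>0, C: 9>7).
Among the remaining strategies, none is strictly dominated by another pure strategy of the same player, so the elimination stops.
Surviving strategies — the Row player: {A, B, C}; the Column player: {I, II}.

A, B, C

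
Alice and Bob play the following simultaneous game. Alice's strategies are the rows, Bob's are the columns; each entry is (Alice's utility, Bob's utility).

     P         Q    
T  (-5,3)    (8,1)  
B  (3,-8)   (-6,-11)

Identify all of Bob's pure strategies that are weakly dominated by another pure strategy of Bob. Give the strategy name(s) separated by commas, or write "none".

P is not dominated — it holds its own against Q at T (3>1).
Q is weakly dominated by P (T: 3>1, B: -8>-11).

Q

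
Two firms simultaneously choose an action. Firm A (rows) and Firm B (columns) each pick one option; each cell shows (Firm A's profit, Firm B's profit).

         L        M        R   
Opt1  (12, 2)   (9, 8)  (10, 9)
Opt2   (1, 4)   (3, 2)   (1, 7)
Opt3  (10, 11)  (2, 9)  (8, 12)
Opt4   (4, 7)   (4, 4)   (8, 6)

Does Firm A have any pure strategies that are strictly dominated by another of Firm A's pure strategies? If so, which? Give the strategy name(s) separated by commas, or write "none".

Opt2, Opt3, Opt4

Nothing dominates Opt1: Opt2 at L (12>1); Opt3 at L (12>10); Opt4 at L (12>4).
Opt2: dominated, since Opt1 does at least as well everywhere (L: 12>1, M: 9>3, R: 10>1).
Opt3 is strictly dominated by Opt1 (L: 12>10, M: 9>2, R: 10>8).
Opt4 is strictly dominated by Opt1 (L: 12>4, M: 9>4, R: 10>8).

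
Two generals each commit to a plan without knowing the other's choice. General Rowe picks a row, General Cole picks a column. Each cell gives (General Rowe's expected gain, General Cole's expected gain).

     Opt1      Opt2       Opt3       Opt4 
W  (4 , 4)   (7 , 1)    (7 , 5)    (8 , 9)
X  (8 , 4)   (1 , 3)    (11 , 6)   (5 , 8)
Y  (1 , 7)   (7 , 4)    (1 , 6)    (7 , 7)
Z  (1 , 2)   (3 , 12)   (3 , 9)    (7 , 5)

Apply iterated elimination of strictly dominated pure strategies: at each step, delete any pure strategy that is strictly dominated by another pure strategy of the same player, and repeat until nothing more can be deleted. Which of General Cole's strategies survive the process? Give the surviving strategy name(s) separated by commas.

Row Z is eliminated: W beats it against every remaining column (Opt1: 4>1, Opt2: 7>3, Opt3: 7>3, Opt4: 8>7).
For General Cole, Opt1 strictly dominates Opt2 on the remaining rows (W: 4>1, X: 4>3, Y: 7>4); eliminate Opt2.
Row Y is eliminated: W beats it against every remaining column (Opt1: 4>1, Opt3: 7>1, Opt4: 8>7).
Column Opt1 is eliminated: Opt3 beats it against every remaining row (W: 5>4, X: 6>4).
For General Cole, Opt4 strictly dominates Opt3 on the remaining rows (W: 9>5, X: 8>6); eliminate Opt3.
Row X is eliminated: W beats it against every remaining column (Opt4: 8>5).
Among the remaining strategies, none is strictly dominated by another pure strategy of the same player, so the elimination stops.
Surviving strategies — General Rowe: {W}; General Cole: {Opt4}.

Opt4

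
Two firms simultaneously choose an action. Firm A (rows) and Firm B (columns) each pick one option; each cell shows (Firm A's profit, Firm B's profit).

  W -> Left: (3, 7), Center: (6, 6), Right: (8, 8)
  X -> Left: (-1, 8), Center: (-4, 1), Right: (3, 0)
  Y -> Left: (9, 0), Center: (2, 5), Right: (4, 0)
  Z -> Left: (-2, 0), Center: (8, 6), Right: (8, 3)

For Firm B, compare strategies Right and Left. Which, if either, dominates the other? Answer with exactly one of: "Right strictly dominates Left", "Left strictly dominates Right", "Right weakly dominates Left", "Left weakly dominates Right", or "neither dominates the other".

neither dominates the other

Compare Right to Left across each opponent action: W: 8>7, X: 0<8, Y: 0=0, Z: 3>0.
Right does better at W, Z but worse at X; neither strategy dominates the other.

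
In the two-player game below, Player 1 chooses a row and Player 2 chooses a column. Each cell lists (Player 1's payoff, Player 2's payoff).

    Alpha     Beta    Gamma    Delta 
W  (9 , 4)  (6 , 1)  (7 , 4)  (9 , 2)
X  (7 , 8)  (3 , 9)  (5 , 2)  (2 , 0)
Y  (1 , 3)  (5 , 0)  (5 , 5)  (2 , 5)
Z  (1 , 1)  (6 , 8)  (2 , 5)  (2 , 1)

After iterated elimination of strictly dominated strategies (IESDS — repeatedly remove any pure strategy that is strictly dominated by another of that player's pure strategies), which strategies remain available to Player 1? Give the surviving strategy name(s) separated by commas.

Row X is eliminated: W beats it against every remaining column (Alpha: 9>7, Beta: 6>3, Gamma: 7>5, Delta: 9>2).
Player 1's strategy Y is strictly dominated by W (Alpha: 9>1, Beta: 6>5, Gamma: 7>5, Delta: 9>2) and is removed.
Column Delta is eliminated: Gamma beats it against every remaining row (W: 4>2, Z: 5>1).
Among the remaining strategies, none is strictly dominated by another pure strategy of the same player, so the elimination stops.
Surviving strategies — Player 1: {W, Z}; Player 2: {Alpha, Beta, Gamma}.

W, Z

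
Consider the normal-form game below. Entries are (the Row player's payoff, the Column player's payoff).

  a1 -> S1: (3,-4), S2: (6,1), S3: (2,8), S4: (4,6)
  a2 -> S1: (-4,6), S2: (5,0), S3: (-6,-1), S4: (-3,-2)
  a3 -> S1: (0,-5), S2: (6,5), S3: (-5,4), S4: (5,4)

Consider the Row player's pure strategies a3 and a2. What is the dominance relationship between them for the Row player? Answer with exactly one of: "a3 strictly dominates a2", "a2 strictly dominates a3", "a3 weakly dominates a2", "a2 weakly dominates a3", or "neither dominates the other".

a3 strictly dominates a2

Compare a3 to a2 across each opponent action: S1: 0>-4, S2: 6>5, S3: -5>-6, S4: 5>-3.
Every comparison favours a3, so a3 strictly dominates a2.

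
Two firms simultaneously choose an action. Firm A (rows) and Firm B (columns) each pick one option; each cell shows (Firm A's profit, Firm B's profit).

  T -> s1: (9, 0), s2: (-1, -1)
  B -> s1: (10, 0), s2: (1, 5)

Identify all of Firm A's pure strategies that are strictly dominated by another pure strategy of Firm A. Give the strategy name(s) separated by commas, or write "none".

T: dominated, since B does at least as well everywhere (s1: 10>9, s2: 1>-1).
B is not dominated — it holds its own against T at s1 (10>9).

T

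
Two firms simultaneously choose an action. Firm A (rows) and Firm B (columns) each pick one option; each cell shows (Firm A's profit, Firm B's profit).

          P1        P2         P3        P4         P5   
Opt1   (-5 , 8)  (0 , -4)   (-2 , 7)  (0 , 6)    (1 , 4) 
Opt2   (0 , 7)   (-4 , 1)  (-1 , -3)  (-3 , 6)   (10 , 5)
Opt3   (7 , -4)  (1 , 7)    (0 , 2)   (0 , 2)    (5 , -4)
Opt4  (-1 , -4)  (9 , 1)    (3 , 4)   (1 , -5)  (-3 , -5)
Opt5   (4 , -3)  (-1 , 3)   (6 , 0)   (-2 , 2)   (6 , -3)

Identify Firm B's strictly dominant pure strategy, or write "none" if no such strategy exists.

none

P1 fails to dominate P2 at Opt3 (-4<7).
P2 fails to dominate P1 at Opt1 (-4<8).
P3 fails to dominate P1 at Opt1 (7<8).
P4 fails to dominate P1 at Opt1 (6<8).
P5 fails to dominate P1 at Opt1 (4<8).
No single strategy dominates all the others.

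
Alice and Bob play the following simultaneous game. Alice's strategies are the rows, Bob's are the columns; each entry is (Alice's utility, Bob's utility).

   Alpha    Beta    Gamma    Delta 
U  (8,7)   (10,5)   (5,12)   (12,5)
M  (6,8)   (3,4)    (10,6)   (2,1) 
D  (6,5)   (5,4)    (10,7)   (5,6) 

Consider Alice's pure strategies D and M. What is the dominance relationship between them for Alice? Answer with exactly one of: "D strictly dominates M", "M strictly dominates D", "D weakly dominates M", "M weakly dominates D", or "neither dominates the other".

D's payoffs vs M's, by Bob's action — Alpha: 6=6, Beta: 5>3, Gamma: 10=10, Delta: 5>2.
D is at least as good everywhere and strictly better somewhere (tied only at Alpha, Gamma), so D weakly but not strictly dominates M.

D weakly dominates M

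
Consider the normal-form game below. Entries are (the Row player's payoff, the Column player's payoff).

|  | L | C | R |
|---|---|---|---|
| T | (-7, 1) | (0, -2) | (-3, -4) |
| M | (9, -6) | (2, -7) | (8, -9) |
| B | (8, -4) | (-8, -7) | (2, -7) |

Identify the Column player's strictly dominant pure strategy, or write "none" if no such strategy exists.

L

L vs C: T: 1>-2, M: -6>-7, B: -4>-7.
L vs R: T: 1>-4, M: -6>-9, B: -4>-7.
L strictly beats every other strategy against every opponent action, so it is strictly dominant.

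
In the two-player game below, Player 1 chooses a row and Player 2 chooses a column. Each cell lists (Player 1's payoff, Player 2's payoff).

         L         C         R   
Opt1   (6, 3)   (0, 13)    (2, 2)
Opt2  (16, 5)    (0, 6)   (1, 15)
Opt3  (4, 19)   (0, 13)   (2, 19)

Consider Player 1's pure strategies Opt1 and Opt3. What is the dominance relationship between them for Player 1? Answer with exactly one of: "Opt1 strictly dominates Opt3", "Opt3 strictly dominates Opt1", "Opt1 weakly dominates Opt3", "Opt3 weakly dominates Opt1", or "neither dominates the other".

Compare Opt1 to Opt3 across each choice by Player 2: L: 6>4, C: 0=0, R: 2=2.
Opt1 is at least as good everywhere and strictly better somewhere (tied only at C, R), so Opt1 weakly but not strictly dominates Opt3.

Opt1 weakly dominates Opt3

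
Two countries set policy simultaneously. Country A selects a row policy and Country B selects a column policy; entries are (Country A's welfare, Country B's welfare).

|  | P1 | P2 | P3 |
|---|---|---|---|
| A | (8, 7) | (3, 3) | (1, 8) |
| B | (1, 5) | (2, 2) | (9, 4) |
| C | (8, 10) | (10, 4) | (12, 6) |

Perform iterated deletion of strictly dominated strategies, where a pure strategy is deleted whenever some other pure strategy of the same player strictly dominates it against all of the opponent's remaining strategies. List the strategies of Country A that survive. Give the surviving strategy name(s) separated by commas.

A, C

Row B is eliminated: C beats it against every remaining column (P1: 8>1, P2: 10>2, P3: 12>9).
Column P2 is eliminated: P1 beats it against every remaining row (A: 7>3, C: 10>4).
Among the remaining strategies, none is strictly dominated by another pure strategy of the same player, so the elimination stops.
Surviving strategies — Country A: {A, C}; Country B: {P1, P3}.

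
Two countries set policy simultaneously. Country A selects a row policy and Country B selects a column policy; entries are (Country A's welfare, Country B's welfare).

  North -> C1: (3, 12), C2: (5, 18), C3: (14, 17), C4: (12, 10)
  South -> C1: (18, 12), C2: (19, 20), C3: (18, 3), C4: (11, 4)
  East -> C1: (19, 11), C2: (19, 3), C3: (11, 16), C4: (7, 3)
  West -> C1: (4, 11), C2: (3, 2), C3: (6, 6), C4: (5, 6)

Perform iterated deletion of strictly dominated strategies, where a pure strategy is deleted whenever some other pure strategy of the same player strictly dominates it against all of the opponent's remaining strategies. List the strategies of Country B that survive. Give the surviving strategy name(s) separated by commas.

Country A's strategy West is strictly dominated by South (C1: 18>4, C2: 19>3, C3: 18>6, C4: 11>5) and is removed.
Country B's strategy C4 is strictly dominated by C1 (North: 12>10, South: 12>4, East: 11>3) and is removed.
Country A's strategy North is strictly dominated by South (C1: 18>3, C2: 19>5, C3: 18>14) and is removed.
Among the remaining strategies, none is strictly dominated by another pure strategy of the same player, so the elimination stops.
Surviving strategies — Country A: {South, East}; Country B: {C1, C2, C3}.

C1, C2, C3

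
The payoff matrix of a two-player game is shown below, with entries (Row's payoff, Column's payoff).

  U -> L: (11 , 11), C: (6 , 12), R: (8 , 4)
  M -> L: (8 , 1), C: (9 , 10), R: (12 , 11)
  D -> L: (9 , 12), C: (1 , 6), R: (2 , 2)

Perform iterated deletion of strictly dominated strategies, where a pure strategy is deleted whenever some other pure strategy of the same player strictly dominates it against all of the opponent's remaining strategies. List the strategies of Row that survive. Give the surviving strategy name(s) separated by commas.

M

Row's strategy D is strictly dominated by U (L: 11>9, C: 6>1, R: 8>2) and is removed.
For Column, C strictly dominates L on the remaining rows (U: 12>11, M: 10>1); eliminate L.
Row U is eliminated: M beats it against every remaining column (C: 9>6, R: 12>8).
For Column, R strictly dominates C on the remaining rows (M: 11>10); eliminate C.
Among the remaining strategies, none is strictly dominated by another pure strategy of the same player, so the elimination stops.
Surviving strategies — Row: {M}; Column: {R}.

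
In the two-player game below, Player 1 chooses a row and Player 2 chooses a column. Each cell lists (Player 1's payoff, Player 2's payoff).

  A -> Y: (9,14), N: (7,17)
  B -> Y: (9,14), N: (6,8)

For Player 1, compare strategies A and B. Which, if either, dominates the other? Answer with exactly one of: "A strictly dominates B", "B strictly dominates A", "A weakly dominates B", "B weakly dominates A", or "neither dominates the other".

A weakly dominates B

A's payoffs vs B's, by Player 2's action — Y: 9=9, N: 7>6.
A is at least as good everywhere and strictly better somewhere (tied only at Y), so A weakly but not strictly dominates B.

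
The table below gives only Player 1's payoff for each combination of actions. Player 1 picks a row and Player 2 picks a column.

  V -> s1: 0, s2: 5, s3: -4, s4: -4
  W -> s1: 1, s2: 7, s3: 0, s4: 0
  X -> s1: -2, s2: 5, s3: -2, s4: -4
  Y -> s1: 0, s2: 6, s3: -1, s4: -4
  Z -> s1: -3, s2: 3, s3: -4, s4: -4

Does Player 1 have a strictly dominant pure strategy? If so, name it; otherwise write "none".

W vs V: s1: 1>0, s2: 7>5, s3: 0>-4, s4: 0>-4.
W vs X: s1: 1>-2, s2: 7>5, s3: 0>-2, s4: 0>-4.
W vs Y: s1: 1>0, s2: 7>6, s3: 0>-1, s4: 0>-4.
W vs Z: s1: 1>-3, s2: 7>3, s3: 0>-4, s4: 0>-4.
W strictly beats every other strategy against every opponent action, so it is strictly dominant.

W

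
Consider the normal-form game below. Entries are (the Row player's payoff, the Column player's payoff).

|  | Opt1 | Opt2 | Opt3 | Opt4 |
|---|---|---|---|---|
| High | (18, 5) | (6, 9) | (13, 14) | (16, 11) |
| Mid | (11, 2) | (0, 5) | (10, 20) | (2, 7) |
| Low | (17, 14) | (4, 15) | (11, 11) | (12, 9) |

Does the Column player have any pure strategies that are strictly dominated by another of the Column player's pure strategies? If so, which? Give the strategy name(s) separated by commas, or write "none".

Opt2 strictly dominates Opt1 — High: 9>5, Mid: 5>2, Low: 15>14.
Nothing dominates Opt2: Opt1 at High (9>5); Opt3 at Low (15>11); Opt4 at Low (15>9).
Opt3: no other strategy beats it everywhere (Opt1 at High (14>5); Opt2 at High (14>9); Opt4 at High (14>11)).
Opt3 strictly dominates Opt4 — High: 14>11, Mid: 20>7, Low: 11>9.

Opt1, Opt4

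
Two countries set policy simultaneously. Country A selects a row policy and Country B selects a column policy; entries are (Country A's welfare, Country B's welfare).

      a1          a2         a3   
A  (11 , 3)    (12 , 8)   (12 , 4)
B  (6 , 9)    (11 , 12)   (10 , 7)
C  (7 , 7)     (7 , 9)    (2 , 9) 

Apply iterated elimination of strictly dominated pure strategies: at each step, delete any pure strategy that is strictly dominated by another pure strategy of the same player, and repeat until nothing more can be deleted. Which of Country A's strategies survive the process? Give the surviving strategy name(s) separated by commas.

For Country A, A strictly dominates B on the remaining columns (a1: 11>6, a2: 12>11, a3: 12>10); eliminate B.
Country A's strategy C is strictly dominated by A (a1: 11>7, a2: 12>7, a3: 12>2) and is removed.
For Country B, a2 strictly dominates a1 on the remaining rows (A: 8>3); eliminate a1.
For Country B, a2 strictly dominates a3 on the remaining rows (A: 8>4); eliminate a3.
Among the remaining strategies, none is strictly dominated by another pure strategy of the same player, so the elimination stops.
Surviving strategies — Country A: {A}; Country B: {a2}.

A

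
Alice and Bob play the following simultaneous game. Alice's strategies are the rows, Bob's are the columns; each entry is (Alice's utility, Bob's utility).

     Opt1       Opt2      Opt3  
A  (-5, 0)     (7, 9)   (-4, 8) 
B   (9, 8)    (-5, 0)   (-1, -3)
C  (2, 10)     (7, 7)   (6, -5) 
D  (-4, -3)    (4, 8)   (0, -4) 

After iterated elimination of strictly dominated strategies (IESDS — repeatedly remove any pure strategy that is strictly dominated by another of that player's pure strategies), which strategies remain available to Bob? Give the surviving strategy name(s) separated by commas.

Opt1, Opt2

For Alice, C strictly dominates D on the remaining columns (Opt1: 2>-4, Opt2: 7>4, Opt3: 6>0); eliminate D.
Bob's strategy Opt3 is strictly dominated by Opt2 (A: 9>8, B: 0>-3, C: 7>-5) and is removed.
Among the remaining strategies, none is strictly dominated by another pure strategy of the same player, so the elimination stops.
Surviving strategies — Alice: {A, B, C}; Bob: {Opt1, Opt2}.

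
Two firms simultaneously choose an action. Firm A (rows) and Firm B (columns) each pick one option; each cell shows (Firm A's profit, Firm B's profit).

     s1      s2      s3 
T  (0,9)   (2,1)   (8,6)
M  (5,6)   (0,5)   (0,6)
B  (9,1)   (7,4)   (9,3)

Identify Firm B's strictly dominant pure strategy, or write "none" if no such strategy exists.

none

s1 fails to dominate s2 at B (1<4).
s2 fails to dominate s1 at T (1<9).
s3 fails to dominate s1 at T (6<9).
No single strategy dominates all the others.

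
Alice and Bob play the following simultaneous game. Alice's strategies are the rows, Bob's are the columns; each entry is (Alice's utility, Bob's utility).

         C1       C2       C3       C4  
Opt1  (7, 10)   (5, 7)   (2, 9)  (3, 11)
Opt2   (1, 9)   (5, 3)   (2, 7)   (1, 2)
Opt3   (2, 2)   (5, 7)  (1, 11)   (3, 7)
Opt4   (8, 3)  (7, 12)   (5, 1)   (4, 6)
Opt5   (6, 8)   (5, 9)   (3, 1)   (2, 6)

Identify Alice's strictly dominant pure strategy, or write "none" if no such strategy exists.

Opt4 vs Opt1: C1: 8>7, C2: 7>5, C3: 5>2, C4: 4>3.
Opt4 vs Opt2: C1: 8>1, C2: 7>5, C3: 5>2, C4: 4>1.
Opt4 vs Opt3: C1: 8>2, C2: 7>5, C3: 5>1, C4: 4>3.
Opt4 vs Opt5: C1: 8>6, C2: 7>5, C3: 5>3, C4: 4>2.
Opt4 strictly beats every other strategy against every opponent action, so it is strictly dominant.

Opt4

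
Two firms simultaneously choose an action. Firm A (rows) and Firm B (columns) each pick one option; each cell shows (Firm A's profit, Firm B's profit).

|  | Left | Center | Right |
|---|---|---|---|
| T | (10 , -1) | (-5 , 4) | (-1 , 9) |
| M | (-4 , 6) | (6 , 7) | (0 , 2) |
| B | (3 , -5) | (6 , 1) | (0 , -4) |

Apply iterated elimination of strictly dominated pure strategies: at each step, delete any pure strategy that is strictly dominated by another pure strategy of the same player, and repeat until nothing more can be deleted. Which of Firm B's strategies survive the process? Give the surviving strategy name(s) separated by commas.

Center

Firm B's strategy Left is strictly dominated by Center (T: 4>-1, M: 7>6, B: 1>-5) and is removed.
Row T is eliminated: M beats it against every remaining column (Center: 6>-5, Right: 0>-1).
Column Right is eliminated: Center beats it against every remaining row (M: 7>2, B: 1>-4).
Among the remaining strategies, none is strictly dominated by another pure strategy of the same player, so the elimination stops.
Surviving strategies — Firm A: {M, B}; Firm B: {Center}.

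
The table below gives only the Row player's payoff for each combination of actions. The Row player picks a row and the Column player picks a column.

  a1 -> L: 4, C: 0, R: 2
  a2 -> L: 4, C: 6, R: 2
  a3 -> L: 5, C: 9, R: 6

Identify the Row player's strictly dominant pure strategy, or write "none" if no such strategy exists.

a3 vs a1: L: 5>4, C: 9>0, R: 6>2.
a3 vs a2: L: 5>4, C: 9>6, R: 6>2.
a3 strictly beats every other strategy against every opponent action, so it is strictly dominant.

a3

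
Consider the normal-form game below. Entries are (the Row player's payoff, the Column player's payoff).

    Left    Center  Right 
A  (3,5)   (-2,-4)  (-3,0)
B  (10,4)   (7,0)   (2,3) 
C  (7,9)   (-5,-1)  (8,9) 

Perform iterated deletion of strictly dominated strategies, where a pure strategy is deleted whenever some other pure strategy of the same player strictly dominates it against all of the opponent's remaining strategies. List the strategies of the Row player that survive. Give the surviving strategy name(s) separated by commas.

B, C

Row A is eliminated: B beats it against every remaining column (Left: 10>3, Center: 7>-2, Right: 2>-3).
Column Center is eliminated: Left beats it against every remaining row (B: 4>0, C: 9>-1).
Among the remaining strategies, none is strictly dominated by another pure strategy of the same player, so the elimination stops.
Surviving strategies — the Row player: {B, C}; the Column player: {Left, Right}.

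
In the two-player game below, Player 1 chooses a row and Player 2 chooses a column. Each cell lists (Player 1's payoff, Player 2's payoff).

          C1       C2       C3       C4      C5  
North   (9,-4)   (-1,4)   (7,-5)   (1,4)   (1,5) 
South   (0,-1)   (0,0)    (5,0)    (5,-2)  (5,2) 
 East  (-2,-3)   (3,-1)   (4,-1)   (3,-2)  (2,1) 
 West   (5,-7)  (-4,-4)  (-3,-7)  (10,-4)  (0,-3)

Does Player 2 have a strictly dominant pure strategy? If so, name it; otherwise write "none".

C5

C5 vs C1: North: 5>-4, South: 2>-1, East: 1>-3, West: -3>-7.
C5 vs C2: North: 5>4, South: 2>0, East: 1>-1, West: -3>-4.
C5 vs C3: North: 5>-5, South: 2>0, East: 1>-1, West: -3>-7.
C5 vs C4: North: 5>4, South: 2>-2, East: 1>-2, West: -3>-4.
C5 strictly beats every other strategy against every opponent action, so it is strictly dominant.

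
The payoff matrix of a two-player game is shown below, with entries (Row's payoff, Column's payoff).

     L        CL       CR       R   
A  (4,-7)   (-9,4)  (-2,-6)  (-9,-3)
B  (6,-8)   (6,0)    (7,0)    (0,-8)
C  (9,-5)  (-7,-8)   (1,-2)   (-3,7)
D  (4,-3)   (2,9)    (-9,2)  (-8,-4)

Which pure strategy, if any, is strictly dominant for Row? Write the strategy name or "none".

A fails to dominate B at L (4<6).
B fails to dominate C at L (6<9).
C fails to dominate B at CL (-7<6).
D fails to dominate A at L (4=4).
No single strategy dominates all the others.

none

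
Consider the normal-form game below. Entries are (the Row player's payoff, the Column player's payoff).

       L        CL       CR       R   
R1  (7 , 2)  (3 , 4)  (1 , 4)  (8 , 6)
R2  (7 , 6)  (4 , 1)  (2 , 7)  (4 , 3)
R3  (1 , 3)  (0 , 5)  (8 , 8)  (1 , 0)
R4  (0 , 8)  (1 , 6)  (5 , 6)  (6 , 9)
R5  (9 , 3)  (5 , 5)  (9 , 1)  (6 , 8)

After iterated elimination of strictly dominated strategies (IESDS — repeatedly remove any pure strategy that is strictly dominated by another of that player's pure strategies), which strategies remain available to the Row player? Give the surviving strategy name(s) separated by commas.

For the Row player, R5 strictly dominates R2 on the remaining columns (L: 9>7, CL: 5>4, CR: 9>2, R: 6>4); eliminate R2.
Row R3 is eliminated: R5 beats it against every remaining column (L: 9>1, CL: 5>0, CR: 9>8, R: 6>1).
Column L is eliminated: R beats it against every remaining row (R1: 6>2, R4: 9>8, R5: 8>3).
For the Column player, R strictly dominates CL on the remaining rows (R1: 6>4, R4: 9>6, R5: 8>5); eliminate CL.
Column CR is eliminated: R beats it against every remaining row (R1: 6>4, R4: 9>6, R5: 8>1).
Row R4 is eliminated: R1 beats it against every remaining column (R: 8>6).
Row R5 is eliminated: R1 beats it against every remaining column (R: 8>6).
Among the remaining strategies, none is strictly dominated by another pure strategy of the same player, so the elimination stops.
Surviving strategies — the Row player: {R1}; the Column player: {R}.

R1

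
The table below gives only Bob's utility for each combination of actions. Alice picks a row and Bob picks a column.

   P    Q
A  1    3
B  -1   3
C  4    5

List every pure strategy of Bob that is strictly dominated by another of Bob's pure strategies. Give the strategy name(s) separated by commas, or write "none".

P: dominated, since Q does at least as well everywhere (A: 3>1, B: 3>-1, C: 5>4).
Nothing dominates Q: P at A (3>1).

P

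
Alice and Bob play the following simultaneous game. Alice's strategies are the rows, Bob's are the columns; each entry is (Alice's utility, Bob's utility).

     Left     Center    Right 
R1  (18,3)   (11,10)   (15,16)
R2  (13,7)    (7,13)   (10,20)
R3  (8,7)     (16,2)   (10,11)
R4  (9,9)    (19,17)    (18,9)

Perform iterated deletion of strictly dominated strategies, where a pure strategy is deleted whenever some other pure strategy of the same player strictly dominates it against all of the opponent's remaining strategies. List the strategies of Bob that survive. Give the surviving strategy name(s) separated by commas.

Center

For Alice, R1 strictly dominates R2 on the remaining columns (Left: 18>13, Center: 11>7, Right: 15>10); eliminate R2.
Row R3 is eliminated: R4 beats it against every remaining column (Left: 9>8, Center: 19>16, Right: 18>10).
Column Left is eliminated: Center beats it against every remaining row (R1: 10>3, R4: 17>9).
Row R1 is eliminated: R4 beats it against every remaining column (Center: 19>11, Right: 18>15).
Bob's strategy Right is strictly dominated by Center (R4: 17>9) and is removed.
Among the remaining strategies, none is strictly dominated by another pure strategy of the same player, so the elimination stops.
Surviving strategies — Alice: {R4}; Bob: {Center}.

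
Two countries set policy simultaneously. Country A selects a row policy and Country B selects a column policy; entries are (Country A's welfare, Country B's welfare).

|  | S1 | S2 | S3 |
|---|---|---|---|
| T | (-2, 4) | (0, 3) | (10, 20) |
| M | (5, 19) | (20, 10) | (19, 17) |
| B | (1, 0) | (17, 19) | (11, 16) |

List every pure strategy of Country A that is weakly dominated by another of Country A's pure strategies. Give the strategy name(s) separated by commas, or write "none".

T: dominated, since M does at least as well everywhere (S1: 5>-2, S2: 20>0, S3: 19>10).
M is not dominated — it holds its own against T at S1 (5>-2); B at S1 (5>1).
M weakly dominates B — S1: 5>1, S2: 20>17, S3: 19>11.

T, B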